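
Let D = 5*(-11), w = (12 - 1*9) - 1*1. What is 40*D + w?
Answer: -2198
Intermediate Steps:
w = 2 (w = (12 - 9) - 1 = 3 - 1 = 2)
D = -55
40*D + w = 40*(-55) + 2 = -2200 + 2 = -2198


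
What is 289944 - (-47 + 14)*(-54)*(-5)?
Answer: 298854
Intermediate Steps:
289944 - (-47 + 14)*(-54)*(-5) = 289944 - (-33*(-54))*(-5) = 289944 - 1782*(-5) = 289944 - 1*(-8910) = 289944 + 8910 = 298854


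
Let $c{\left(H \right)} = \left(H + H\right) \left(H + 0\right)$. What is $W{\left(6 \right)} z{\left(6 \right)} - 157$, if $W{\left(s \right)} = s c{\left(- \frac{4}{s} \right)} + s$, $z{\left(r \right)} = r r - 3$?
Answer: $217$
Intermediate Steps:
$z{\left(r \right)} = -3 + r^{2}$ ($z{\left(r \right)} = r^{2} - 3 = -3 + r^{2}$)
$c{\left(H \right)} = 2 H^{2}$ ($c{\left(H \right)} = 2 H H = 2 H^{2}$)
$W{\left(s \right)} = s + \frac{32}{s}$ ($W{\left(s \right)} = s 2 \left(- \frac{4}{s}\right)^{2} + s = s 2 \frac{16}{s^{2}} + s = s \frac{32}{s^{2}} + s = \frac{32}{s} + s = s + \frac{32}{s}$)
$W{\left(6 \right)} z{\left(6 \right)} - 157 = \left(6 + \frac{32}{6}\right) \left(-3 + 6^{2}\right) - 157 = \left(6 + 32 \cdot \frac{1}{6}\right) \left(-3 + 36\right) - 157 = \left(6 + \frac{16}{3}\right) 33 - 157 = \frac{34}{3} \cdot 33 - 157 = 374 - 157 = 217$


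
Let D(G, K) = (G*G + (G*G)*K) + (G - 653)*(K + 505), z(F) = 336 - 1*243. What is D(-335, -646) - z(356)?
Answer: -72245910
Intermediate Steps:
z(F) = 93 (z(F) = 336 - 243 = 93)
D(G, K) = G**2 + K*G**2 + (-653 + G)*(505 + K) (D(G, K) = (G**2 + G**2*K) + (-653 + G)*(505 + K) = (G**2 + K*G**2) + (-653 + G)*(505 + K) = G**2 + K*G**2 + (-653 + G)*(505 + K))
D(-335, -646) - z(356) = (-329765 + (-335)**2 - 653*(-646) + 505*(-335) - 335*(-646) - 646*(-335)**2) - 1*93 = (-329765 + 112225 + 421838 - 169175 + 216410 - 646*112225) - 93 = (-329765 + 112225 + 421838 - 169175 + 216410 - 72497350) - 93 = -72245817 - 93 = -72245910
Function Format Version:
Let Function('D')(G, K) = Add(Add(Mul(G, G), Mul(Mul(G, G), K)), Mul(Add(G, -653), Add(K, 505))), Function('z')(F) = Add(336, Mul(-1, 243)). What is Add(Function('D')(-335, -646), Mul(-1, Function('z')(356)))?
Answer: -72245910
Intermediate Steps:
Function('z')(F) = 93 (Function('z')(F) = Add(336, -243) = 93)
Function('D')(G, K) = Add(Pow(G, 2), Mul(K, Pow(G, 2)), Mul(Add(-653, G), Add(505, K))) (Function('D')(G, K) = Add(Add(Pow(G, 2), Mul(Pow(G, 2), K)), Mul(Add(-653, G), Add(505, K))) = Add(Add(Pow(G, 2), Mul(K, Pow(G, 2))), Mul(Add(-653, G), Add(505, K))) = Add(Pow(G, 2), Mul(K, Pow(G, 2)), Mul(Add(-653, G), Add(505, K))))
Add(Function('D')(-335, -646), Mul(-1, Function('z')(356))) = Add(Add(-329765, Pow(-335, 2), Mul(-653, -646), Mul(505, -335), Mul(-335, -646), Mul(-646, Pow(-335, 2))), Mul(-1, 93)) = Add(Add(-329765, 112225, 421838, -169175, 216410, Mul(-646, 112225)), -93) = Add(Add(-329765, 112225, 421838, -169175, 216410, -72497350), -93) = Add(-72245817, -93) = -72245910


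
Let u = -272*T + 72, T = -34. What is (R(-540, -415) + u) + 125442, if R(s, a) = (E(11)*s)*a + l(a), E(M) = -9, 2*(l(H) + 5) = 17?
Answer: -3764269/2 ≈ -1.8821e+6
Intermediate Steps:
l(H) = 7/2 (l(H) = -5 + (½)*17 = -5 + 17/2 = 7/2)
u = 9320 (u = -272*(-34) + 72 = 9248 + 72 = 9320)
R(s, a) = 7/2 - 9*a*s (R(s, a) = (-9*s)*a + 7/2 = -9*a*s + 7/2 = 7/2 - 9*a*s)
(R(-540, -415) + u) + 125442 = ((7/2 - 9*(-415)*(-540)) + 9320) + 125442 = ((7/2 - 2016900) + 9320) + 125442 = (-4033793/2 + 9320) + 125442 = -4015153/2 + 125442 = -3764269/2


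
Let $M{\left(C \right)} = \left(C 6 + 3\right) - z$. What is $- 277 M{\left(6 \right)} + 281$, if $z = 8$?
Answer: $-8306$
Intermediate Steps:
$M{\left(C \right)} = -5 + 6 C$ ($M{\left(C \right)} = \left(C 6 + 3\right) - 8 = \left(6 C + 3\right) - 8 = \left(3 + 6 C\right) - 8 = -5 + 6 C$)
$- 277 M{\left(6 \right)} + 281 = - 277 \left(-5 + 6 \cdot 6\right) + 281 = - 277 \left(-5 + 36\right) + 281 = \left(-277\right) 31 + 281 = -8587 + 281 = -8306$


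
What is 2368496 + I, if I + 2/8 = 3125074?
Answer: 21974279/4 ≈ 5.4936e+6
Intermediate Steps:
I = 12500295/4 (I = -1/4 + 3125074 = 12500295/4 ≈ 3.1251e+6)
2368496 + I = 2368496 + 12500295/4 = 21974279/4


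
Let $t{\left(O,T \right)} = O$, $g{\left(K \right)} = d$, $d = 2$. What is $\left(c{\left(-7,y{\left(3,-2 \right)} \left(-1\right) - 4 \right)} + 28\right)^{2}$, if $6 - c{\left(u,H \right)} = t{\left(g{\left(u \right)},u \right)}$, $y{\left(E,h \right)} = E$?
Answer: $1024$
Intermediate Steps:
$g{\left(K \right)} = 2$
$c{\left(u,H \right)} = 4$ ($c{\left(u,H \right)} = 6 - 2 = 4$)
$\left(c{\left(-7,y{\left(3,-2 \right)} \left(-1\right) - 4 \right)} + 28\right)^{2} = \left(4 + 28\right)^{2} = 32^{2} = 1024$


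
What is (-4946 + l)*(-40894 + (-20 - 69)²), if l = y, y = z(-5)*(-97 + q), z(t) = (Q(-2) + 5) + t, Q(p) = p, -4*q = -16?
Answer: 156951480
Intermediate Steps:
q = 4 (q = -¼*(-16) = 4)
z(t) = 3 + t (z(t) = (-2 + 5) + t = 3 + t)
y = 186 (y = (3 - 5)*(-97 + 4) = -2*(-93) = 186)
l = 186
(-4946 + l)*(-40894 + (-20 - 69)²) = (-4946 + 186)*(-40894 + (-20 - 69)²) = -4760*(-40894 + (-89)²) = -4760*(-40894 + 7921) = -4760*(-32973) = 156951480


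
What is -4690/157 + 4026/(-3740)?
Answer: -826031/26690 ≈ -30.949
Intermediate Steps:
-4690/157 + 4026/(-3740) = -4690*1/157 + 4026*(-1/3740) = -4690/157 - 183/170 = -826031/26690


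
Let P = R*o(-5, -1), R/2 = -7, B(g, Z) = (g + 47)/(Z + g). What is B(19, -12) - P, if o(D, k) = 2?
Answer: 262/7 ≈ 37.429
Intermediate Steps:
B(g, Z) = (47 + g)/(Z + g)
R = -14 (R = 2*(-7) = -14)
P = -28 (P = -14*2 = -28)
B(19, -12) - P = (47 + 19)/(-12 + 19) - 1*(-28) = 66/7 + 28 = 262/7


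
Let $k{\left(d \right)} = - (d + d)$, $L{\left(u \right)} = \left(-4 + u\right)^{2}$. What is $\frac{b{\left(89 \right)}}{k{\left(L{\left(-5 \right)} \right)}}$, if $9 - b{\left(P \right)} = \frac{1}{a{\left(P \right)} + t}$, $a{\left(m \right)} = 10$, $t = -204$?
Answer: $- \frac{1747}{31428} \approx -0.055587$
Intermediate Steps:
$b{\left(P \right)} = \frac{1747}{194}$ ($b{\left(P \right)} = 9 - \frac{1}{10 - 204} = 9 - \frac{1}{-194} = 9 - - \frac{1}{194} = 9 + \frac{1}{194} = \frac{1747}{194}$)
$k{\left(d \right)} = - 2 d$
$\frac{b{\left(89 \right)}}{k{\left(L{\left(-5 \right)} \right)}} = \frac{1747}{194 \left(- 2 \left(-4 - 5\right)^{2}\right)} = \frac{1747}{194 \left(- 2 \left(-9\right)^{2}\right)} = \frac{1747}{194 \left(\left(-2\right) 81\right)} = \frac{1747}{194 \left(-162\right)} = \frac{1747}{194} \left(- \frac{1}{162}\right) = - \frac{1747}{31428}$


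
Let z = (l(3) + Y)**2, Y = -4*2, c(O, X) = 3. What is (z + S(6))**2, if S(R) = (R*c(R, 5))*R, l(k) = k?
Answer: 17689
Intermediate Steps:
Y = -8
S(R) = 3*R**2 (S(R) = (R*3)*R = (3*R)*R = 3*R**2)
z = 25 (z = (3 - 8)**2 = (-5)**2 = 25)
(z + S(6))**2 = (25 + 3*6**2)**2 = (25 + 3*36)**2 = (25 + 108)**2 = 133**2 = 17689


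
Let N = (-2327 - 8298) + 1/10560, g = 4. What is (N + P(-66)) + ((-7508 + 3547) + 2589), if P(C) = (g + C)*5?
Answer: -129961919/10560 ≈ -12307.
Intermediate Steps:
N = -112199999/10560 (N = -10625 + 1/10560 = -112199999/10560 ≈ -10625.)
P(C) = 20 + 5*C (P(C) = (4 + C)*5 = 20 + 5*C)
(N + P(-66)) + ((-7508 + 3547) + 2589) = (-112199999/10560 + (20 + 5*(-66))) + ((-7508 + 3547) + 2589) = (-112199999/10560 + (20 - 330)) + (-3961 + 2589) = (-112199999/10560 - 310) - 1372 = -115473599/10560 - 1372 = -129961919/10560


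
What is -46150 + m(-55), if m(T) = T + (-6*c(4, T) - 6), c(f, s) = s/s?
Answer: -46217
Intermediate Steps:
c(f, s) = 1
m(T) = -12 + T (m(T) = T + (-6*1 - 6) = T + (-6 - 6) = T - 12 = -12 + T)
-46150 + m(-55) = -46150 + (-12 - 55) = -46150 - 67 = -46217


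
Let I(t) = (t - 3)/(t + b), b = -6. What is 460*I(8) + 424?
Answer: 1574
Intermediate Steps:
I(t) = (-3 + t)/(-6 + t) (I(t) = (t - 3)/(t - 6) = (-3 + t)/(-6 + t))
460*I(8) + 424 = 460*((-3 + 8)/(-6 + 8)) + 424 = 460*(5/2) + 424 = 1150 + 424 = 1574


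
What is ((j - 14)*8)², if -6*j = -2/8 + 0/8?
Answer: 112225/9 ≈ 12469.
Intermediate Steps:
j = 1/24 (j = -(-2/8 + 0/8)/6 = -(-2*⅛ + 0*(⅛))/6 = -(-¼ + 0)/6 = -⅙*(-¼) = 1/24 ≈ 0.041667)
((j - 14)*8)² = ((1/24 - 14)*8)² = (-335/24*8)² = (-335/3)² = 112225/9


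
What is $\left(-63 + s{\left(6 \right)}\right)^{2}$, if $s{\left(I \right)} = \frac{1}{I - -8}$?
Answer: $\frac{776161}{196} \approx 3960.0$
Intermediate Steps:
$s{\left(I \right)} = \frac{1}{8 + I}$ ($s{\left(I \right)} = \frac{1}{I + 8} = \frac{1}{8 + I}$)
$\left(-63 + s{\left(6 \right)}\right)^{2} = \left(-63 + \frac{1}{8 + 6}\right)^{2} = \left(-63 + \frac{1}{14}\right)^{2} = \left(- \frac{881}{14}\right)^{2} = \frac{776161}{196}$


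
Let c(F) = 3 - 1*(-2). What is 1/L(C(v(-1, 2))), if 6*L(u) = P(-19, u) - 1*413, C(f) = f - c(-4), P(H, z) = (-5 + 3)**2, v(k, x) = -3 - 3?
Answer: -6/409 ≈ -0.014670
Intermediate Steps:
c(F) = 5 (c(F) = 3 + 2 = 5)
v(k, x) = -6
P(H, z) = 4 (P(H, z) = (-2)**2 = 4)
C(f) = -5 + f (C(f) = f - 1*5 = f - 5 = -5 + f)
L(u) = -409/6 (L(u) = (4 - 1*413)/6 = (4 - 413)/6 = (1/6)*(-409) = -409/6)
1/L(C(v(-1, 2))) = 1/(-409/6) = -6/409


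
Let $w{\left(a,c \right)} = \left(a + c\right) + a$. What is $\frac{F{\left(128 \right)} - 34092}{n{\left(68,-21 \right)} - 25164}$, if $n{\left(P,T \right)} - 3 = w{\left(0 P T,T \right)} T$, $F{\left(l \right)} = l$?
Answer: $\frac{8491}{6180} \approx 1.3739$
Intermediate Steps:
$w{\left(a,c \right)} = c + 2 a$
$n{\left(P,T \right)} = 3 + T^{2}$ ($n{\left(P,T \right)} = 3 + \left(T + 2 \cdot 0 P T\right) T = 3 + \left(T + 2 \cdot 0 T\right) T = 3 + \left(T + 2 \cdot 0\right) T = 3 + \left(T + 0\right) T = 3 + T T = 3 + T^{2}$)
$\frac{F{\left(128 \right)} - 34092}{n{\left(68,-21 \right)} - 25164} = \frac{128 - 34092}{\left(3 + \left(-21\right)^{2}\right) - 25164} = - \frac{33964}{\left(3 + 441\right) - 25164} = - \frac{33964}{444 - 25164} = - \frac{33964}{-24720} = \left(-33964\right) \left(- \frac{1}{24720}\right) = \frac{8491}{6180}$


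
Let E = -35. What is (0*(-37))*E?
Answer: 0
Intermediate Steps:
(0*(-37))*E = (0*(-37))*(-35) = 0*(-35) = 0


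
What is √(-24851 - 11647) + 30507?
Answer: 30507 + I*√36498 ≈ 30507.0 + 191.04*I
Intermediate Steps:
√(-24851 - 11647) + 30507 = √(-36498) + 30507 = I*√36498 + 30507 = 30507 + I*√36498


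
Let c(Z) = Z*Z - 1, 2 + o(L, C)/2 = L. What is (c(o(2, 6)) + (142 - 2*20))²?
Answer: 10201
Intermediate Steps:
o(L, C) = -4 + 2*L
c(Z) = -1 + Z² (c(Z) = Z² - 1 = -1 + Z²)
(c(o(2, 6)) + (142 - 2*20))² = ((-1 + (-4 + 2*2)²) + (142 - 2*20))² = ((-1 + (-4 + 4)²) + (142 - 1*40))² = ((-1 + 0²) + (142 - 40))² = ((-1 + 0) + 102)² = (-1 + 102)² = 101² = 10201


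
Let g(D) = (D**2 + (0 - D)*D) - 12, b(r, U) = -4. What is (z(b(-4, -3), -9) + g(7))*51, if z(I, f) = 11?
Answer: -51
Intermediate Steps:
g(D) = -12 (g(D) = (D**2 + (-D)*D) - 12 = (D**2 - D**2) - 12 = 0 - 12 = -12)
(z(b(-4, -3), -9) + g(7))*51 = (11 - 12)*51 = -1*51 = -51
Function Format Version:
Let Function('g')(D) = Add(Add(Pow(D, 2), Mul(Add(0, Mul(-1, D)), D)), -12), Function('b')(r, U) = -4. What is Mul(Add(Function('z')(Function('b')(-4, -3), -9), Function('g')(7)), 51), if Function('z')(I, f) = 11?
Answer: -51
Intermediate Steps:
Function('g')(D) = -12 (Function('g')(D) = Add(Add(Pow(D, 2), Mul(Mul(-1, D), D)), -12) = Add(Add(Pow(D, 2), Mul(-1, Pow(D, 2))), -12) = Add(0, -12) = -12)
Mul(Add(Function('z')(Function('b')(-4, -3), -9), Function('g')(7)), 51) = Mul(Add(11, -12), 51) = Mul(-1, 51) = -51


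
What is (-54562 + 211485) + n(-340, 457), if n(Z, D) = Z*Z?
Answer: 272523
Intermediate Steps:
n(Z, D) = Z²
(-54562 + 211485) + n(-340, 457) = (-54562 + 211485) + (-340)² = 156923 + 115600 = 272523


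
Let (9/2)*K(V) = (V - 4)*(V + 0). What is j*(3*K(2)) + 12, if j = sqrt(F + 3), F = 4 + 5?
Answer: 12 - 16*sqrt(3)/3 ≈ 2.7624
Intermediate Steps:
F = 9
K(V) = 2*V*(-4 + V)/9 (K(V) = 2*((V - 4)*(V + 0))/9 = 2*((-4 + V)*V)/9 = 2*(V*(-4 + V))/9 = 2*V*(-4 + V)/9)
j = 2*sqrt(3) (j = sqrt(9 + 3) = sqrt(12) = 2*sqrt(3) ≈ 3.4641)
j*(3*K(2)) + 12 = (2*sqrt(3))*(3*((2/9)*2*(-4 + 2))) + 12 = (2*sqrt(3))*(3*((2/9)*2*(-2))) + 12 = (2*sqrt(3))*(3*(-8/9)) + 12 = (2*sqrt(3))*(-8/3) + 12 = -16*sqrt(3)/3 + 12 = 12 - 16*sqrt(3)/3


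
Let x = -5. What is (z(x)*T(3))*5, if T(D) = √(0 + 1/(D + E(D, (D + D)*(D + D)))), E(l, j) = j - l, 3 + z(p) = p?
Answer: -20/3 ≈ -6.6667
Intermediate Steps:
z(p) = -3 + p
T(D) = √(D⁻²)/2 (T(D) = √(0 + 1/(D + ((D + D)*(D + D) - D))) = √(0 + 1/(D + ((2*D)*(2*D) - D))) = √(0 + 1/(D + (4*D² - D))) = √(0 + 1/(D + (-D + 4*D²))) = √(0 + 1/(4*D²)) = √(1/(4*D²)) = √(D⁻²)/2)
(z(x)*T(3))*5 = ((-3 - 5)*(√(3⁻²)/2))*5 = -4*√(⅑)*5 = -4/3*5 = -20/3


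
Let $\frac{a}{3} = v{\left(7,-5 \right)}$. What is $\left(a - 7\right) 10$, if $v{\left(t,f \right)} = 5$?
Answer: $80$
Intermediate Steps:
$a = 15$ ($a = 3 \cdot 5 = 15$)
$\left(a - 7\right) 10 = \left(15 - 7\right) 10 = 8 \cdot 10 = 80$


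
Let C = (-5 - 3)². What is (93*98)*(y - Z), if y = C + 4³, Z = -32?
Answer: 1458240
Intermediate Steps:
C = 64 (C = (-8)² = 64)
y = 128 (y = 64 + 4³ = 64 + 64 = 128)
(93*98)*(y - Z) = (93*98)*(128 - 1*(-32)) = 9114*(128 + 32) = 9114*160 = 1458240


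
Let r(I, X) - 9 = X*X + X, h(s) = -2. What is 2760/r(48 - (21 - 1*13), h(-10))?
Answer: 2760/11 ≈ 250.91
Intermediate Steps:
r(I, X) = 9 + X + X² (r(I, X) = 9 + (X*X + X) = 9 + (X² + X) = 9 + (X + X²) = 9 + X + X²)
2760/r(48 - (21 - 1*13), h(-10)) = 2760/(9 - 2 + (-2)²) = 2760/(9 - 2 + 4) = 2760/11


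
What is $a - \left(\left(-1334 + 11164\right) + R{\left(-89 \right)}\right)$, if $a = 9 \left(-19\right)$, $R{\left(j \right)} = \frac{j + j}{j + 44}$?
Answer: $- \frac{450223}{45} \approx -10005.0$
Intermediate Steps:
$R{\left(j \right)} = \frac{2 j}{44 + j}$
$a = -171$
$a - \left(\left(-1334 + 11164\right) + R{\left(-89 \right)}\right) = -171 - \left(\left(-1334 + 11164\right) + 2 \left(-89\right) \frac{1}{44 - 89}\right) = -171 - \left(9830 + 2 \left(-89\right) \frac{1}{-45}\right) = -171 - \left(9830 + 2 \left(-89\right) \left(- \frac{1}{45}\right)\right) = -171 - \left(9830 + \frac{178}{45}\right) = -171 - \frac{442528}{45} = - \frac{450223}{45}$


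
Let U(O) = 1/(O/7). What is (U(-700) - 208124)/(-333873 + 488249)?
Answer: -904887/671200 ≈ -1.3482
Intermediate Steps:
U(O) = 7/O (U(O) = 1/(O*(⅐)) = 1/(O/7) = 7/O)
(U(-700) - 208124)/(-333873 + 488249) = (7/(-700) - 208124)/(-333873 + 488249) = (7*(-1/700) - 208124)/154376 = (-1/100 - 208124)*(1/154376) = -20812401/100*1/154376 = -904887/671200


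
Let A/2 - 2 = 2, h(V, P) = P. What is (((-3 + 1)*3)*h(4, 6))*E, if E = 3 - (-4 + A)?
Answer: 36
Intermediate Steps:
A = 8 (A = 4 + 2*2 = 4 + 4 = 8)
E = -1 (E = 3 - (-4 + 8) = 3 - 1*4 = 3 - 4 = -1)
(((-3 + 1)*3)*h(4, 6))*E = (((-3 + 1)*3)*6)*(-1) = (-2*3*6)*(-1) = -6*6*(-1) = -36*(-1) = 36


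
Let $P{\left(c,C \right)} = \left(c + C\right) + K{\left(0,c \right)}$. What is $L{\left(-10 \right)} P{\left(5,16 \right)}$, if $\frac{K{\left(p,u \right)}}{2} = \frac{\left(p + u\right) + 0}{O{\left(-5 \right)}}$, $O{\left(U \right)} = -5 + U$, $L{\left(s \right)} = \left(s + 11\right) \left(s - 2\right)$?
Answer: $-240$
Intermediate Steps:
$L{\left(s \right)} = \left(-2 + s\right) \left(11 + s\right)$ ($L{\left(s \right)} = \left(11 + s\right) \left(-2 + s\right) = \left(-2 + s\right) \left(11 + s\right)$)
$K{\left(p,u \right)} = - \frac{p}{5} - \frac{u}{5}$ ($K{\left(p,u \right)} = 2 \frac{\left(p + u\right) + 0}{-5 - 5} = 2 \frac{p + u}{-10} = 2 \left(p + u\right) \left(- \frac{1}{10}\right) = 2 \left(- \frac{p}{10} - \frac{u}{10}\right) = - \frac{p}{5} - \frac{u}{5}$)
$P{\left(c,C \right)} = C + \frac{4 c}{5}$ ($P{\left(c,C \right)} = \left(c + C\right) - \frac{c}{5} = \left(C + c\right) + \left(0 - \frac{c}{5}\right) = \left(C + c\right) - \frac{c}{5} = C + \frac{4 c}{5}$)
$L{\left(-10 \right)} P{\left(5,16 \right)} = \left(-22 + \left(-10\right)^{2} + 9 \left(-10\right)\right) \left(16 + \frac{4}{5} \cdot 5\right) = \left(-22 + 100 - 90\right) \left(16 + 4\right) = \left(-12\right) 20 = -240$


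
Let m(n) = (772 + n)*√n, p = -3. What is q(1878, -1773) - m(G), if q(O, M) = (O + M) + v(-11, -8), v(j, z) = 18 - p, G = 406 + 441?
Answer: 126 - 17809*√7 ≈ -46992.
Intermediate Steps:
G = 847
v(j, z) = 21 (v(j, z) = 18 - 1*(-3) = 18 + 3 = 21)
q(O, M) = 21 + M + O (q(O, M) = (O + M) + 21 = (M + O) + 21 = 21 + M + O)
m(n) = √n*(772 + n)
q(1878, -1773) - m(G) = (21 - 1773 + 1878) - √847*(772 + 847) = 126 - 11*√7*1619 = 126 - 17809*√7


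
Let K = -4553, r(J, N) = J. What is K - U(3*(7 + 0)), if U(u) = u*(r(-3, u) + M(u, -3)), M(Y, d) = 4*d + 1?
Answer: -4259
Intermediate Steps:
M(Y, d) = 1 + 4*d
U(u) = -14*u (U(u) = u*(-3 + (1 + 4*(-3))) = u*(-3 + (1 - 12)) = u*(-3 - 11) = u*(-14) = -14*u)
K - U(3*(7 + 0)) = -4553 - (-14)*3*(7 + 0) = -4553 - (-14)*3*7 = -4553 - (-14)*21 = -4553 - 1*(-294) = -4553 + 294 = -4259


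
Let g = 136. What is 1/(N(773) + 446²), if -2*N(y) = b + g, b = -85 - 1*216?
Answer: 2/397997 ≈ 5.0252e-6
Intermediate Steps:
b = -301 (b = -85 - 216 = -301)
N(y) = 165/2 (N(y) = -(-301 + 136)/2 = -½*(-165) = 165/2)
1/(N(773) + 446²) = 1/(165/2 + 446²) = 1/(165/2 + 198916) = 1/(397997/2) = 2/397997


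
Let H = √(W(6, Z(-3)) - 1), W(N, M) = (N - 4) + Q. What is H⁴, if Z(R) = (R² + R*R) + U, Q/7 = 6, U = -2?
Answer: 1849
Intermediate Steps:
Q = 42 (Q = 7*6 = 42)
Z(R) = -2 + 2*R² (Z(R) = (R² + R*R) - 2 = (R² + R²) - 2 = 2*R² - 2 = -2 + 2*R²)
W(N, M) = 38 + N (W(N, M) = (N - 4) + 42 = (-4 + N) + 42 = 38 + N)
H = √43 (H = √((38 + 6) - 1) = √(44 - 1) = √43 ≈ 6.5574)
H⁴ = (√43)⁴ = 1849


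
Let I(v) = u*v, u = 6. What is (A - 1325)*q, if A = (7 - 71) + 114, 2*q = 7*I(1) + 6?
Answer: -30600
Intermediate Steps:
I(v) = 6*v
q = 24 (q = (7*(6*1) + 6)/2 = (7*6 + 6)/2 = (42 + 6)/2 = (½)*48 = 24)
A = 50 (A = -64 + 114 = 50)
(A - 1325)*q = (50 - 1325)*24 = -1275*24 = -30600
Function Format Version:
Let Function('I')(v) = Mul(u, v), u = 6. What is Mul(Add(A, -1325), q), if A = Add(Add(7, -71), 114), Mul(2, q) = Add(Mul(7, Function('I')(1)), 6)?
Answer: -30600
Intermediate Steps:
Function('I')(v) = Mul(6, v)
q = 24 (q = Mul(Rational(1, 2), Add(Mul(7, Mul(6, 1)), 6)) = Mul(Rational(1, 2), Add(Mul(7, 6), 6)) = Mul(Rational(1, 2), Add(42, 6)) = Mul(Rational(1, 2), 48) = 24)
A = 50 (A = Add(-64, 114) = 50)
Mul(Add(A, -1325), q) = Mul(Add(50, -1325), 24) = Mul(-1275, 24) = -30600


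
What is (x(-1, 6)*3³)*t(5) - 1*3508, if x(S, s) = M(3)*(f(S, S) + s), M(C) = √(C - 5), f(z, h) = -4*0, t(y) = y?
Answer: -3508 + 810*I*√2 ≈ -3508.0 + 1145.5*I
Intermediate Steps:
f(z, h) = 0
M(C) = √(-5 + C)
x(S, s) = I*s*√2 (x(S, s) = √(-5 + 3)*(0 + s) = √(-2)*s = (I*√2)*s = I*s*√2)
(x(-1, 6)*3³)*t(5) - 1*3508 = ((I*6*√2)*3³)*5 - 1*3508 = ((6*I*√2)*27)*5 - 3508 = (162*I*√2)*5 - 3508 = 810*I*√2 - 3508 = -3508 + 810*I*√2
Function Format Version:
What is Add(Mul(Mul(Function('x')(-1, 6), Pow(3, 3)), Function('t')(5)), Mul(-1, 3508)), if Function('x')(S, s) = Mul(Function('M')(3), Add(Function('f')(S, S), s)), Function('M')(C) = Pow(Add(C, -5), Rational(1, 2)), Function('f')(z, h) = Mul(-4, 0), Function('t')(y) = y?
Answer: Add(-3508, Mul(810, I, Pow(2, Rational(1, 2)))) ≈ Add(-3508.0, Mul(1145.5, I))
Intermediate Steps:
Function('f')(z, h) = 0
Function('M')(C) = Pow(Add(-5, C), Rational(1, 2))
Function('x')(S, s) = Mul(I, s, Pow(2, Rational(1, 2))) (Function('x')(S, s) = Mul(Pow(Add(-5, 3), Rational(1, 2)), Add(0, s)) = Mul(Pow(-2, Rational(1, 2)), s) = Mul(Mul(I, Pow(2, Rational(1, 2))), s) = Mul(I, s, Pow(2, Rational(1, 2))))
Add(Mul(Mul(Function('x')(-1, 6), Pow(3, 3)), Function('t')(5)), Mul(-1, 3508)) = Add(Mul(Mul(Mul(I, 6, Pow(2, Rational(1, 2))), Pow(3, 3)), 5), Mul(-1, 3508)) = Add(Mul(Mul(Mul(6, I, Pow(2, Rational(1, 2))), 27), 5), -3508) = Add(Mul(Mul(162, I, Pow(2, Rational(1, 2))), 5), -3508) = Add(Mul(810, I, Pow(2, Rational(1, 2))), -3508) = Add(-3508, Mul(810, I, Pow(2, Rational(1, 2))))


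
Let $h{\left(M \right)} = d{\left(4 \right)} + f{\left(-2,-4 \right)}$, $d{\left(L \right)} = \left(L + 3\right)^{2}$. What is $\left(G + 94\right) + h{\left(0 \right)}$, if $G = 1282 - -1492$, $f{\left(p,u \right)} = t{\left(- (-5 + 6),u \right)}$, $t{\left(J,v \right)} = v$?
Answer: $2913$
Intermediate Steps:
$f{\left(p,u \right)} = u$
$G = 2774$ ($G = 1282 + 1492 = 2774$)
$d{\left(L \right)} = \left(3 + L\right)^{2}$
$h{\left(M \right)} = 45$ ($h{\left(M \right)} = \left(3 + 4\right)^{2} - 4 = 7^{2} - 4 = 49 - 4 = 45$)
$\left(G + 94\right) + h{\left(0 \right)} = \left(2774 + 94\right) + 45 = 2868 + 45 = 2913$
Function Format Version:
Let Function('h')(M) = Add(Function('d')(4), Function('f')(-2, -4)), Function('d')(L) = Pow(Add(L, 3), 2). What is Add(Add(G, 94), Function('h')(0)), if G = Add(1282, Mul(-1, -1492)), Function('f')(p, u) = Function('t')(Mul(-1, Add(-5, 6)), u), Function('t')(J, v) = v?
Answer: 2913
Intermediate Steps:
Function('f')(p, u) = u
G = 2774 (G = Add(1282, 1492) = 2774)
Function('d')(L) = Pow(Add(3, L), 2)
Function('h')(M) = 45 (Function('h')(M) = Add(Pow(Add(3, 4), 2), -4) = Add(Pow(7, 2), -4) = Add(49, -4) = 45)
Add(Add(G, 94), Function('h')(0)) = Add(Add(2774, 94), 45) = Add(2868, 45) = 2913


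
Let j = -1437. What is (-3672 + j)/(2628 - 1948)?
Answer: -5109/680 ≈ -7.5132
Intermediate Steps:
(-3672 + j)/(2628 - 1948) = (-3672 - 1437)/(2628 - 1948) = -5109/680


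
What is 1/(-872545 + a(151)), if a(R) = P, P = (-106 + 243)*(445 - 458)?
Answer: -1/874326 ≈ -1.1437e-6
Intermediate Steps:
P = -1781 (P = 137*(-13) = -1781)
a(R) = -1781
1/(-872545 + a(151)) = 1/(-872545 - 1781) = 1/(-874326) = -1/874326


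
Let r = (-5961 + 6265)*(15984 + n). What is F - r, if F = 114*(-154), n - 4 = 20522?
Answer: -11116596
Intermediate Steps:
n = 20526 (n = 4 + 20522 = 20526)
F = -17556
r = 11099040 (r = (-5961 + 6265)*(15984 + 20526) = 304*36510 = 11099040)
F - r = -17556 - 1*11099040 = -17556 - 11099040 = -11116596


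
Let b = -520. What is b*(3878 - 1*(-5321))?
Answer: -4783480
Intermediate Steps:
b*(3878 - 1*(-5321)) = -520*(3878 - 1*(-5321)) = -520*(3878 + 5321) = -520*9199 = -4783480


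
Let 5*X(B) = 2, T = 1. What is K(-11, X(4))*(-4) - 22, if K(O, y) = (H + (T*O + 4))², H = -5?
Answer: -598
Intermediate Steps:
X(B) = ⅖ (X(B) = (⅕)*2 = ⅖)
K(O, y) = (-1 + O)² (K(O, y) = (-5 + (1*O + 4))² = (-5 + (O + 4))² = (-5 + (4 + O))² = (-1 + O)²)
K(-11, X(4))*(-4) - 22 = (-1 - 11)²*(-4) - 22 = (-12)²*(-4) - 22 = 144*(-4) - 22 = -576 - 22 = -598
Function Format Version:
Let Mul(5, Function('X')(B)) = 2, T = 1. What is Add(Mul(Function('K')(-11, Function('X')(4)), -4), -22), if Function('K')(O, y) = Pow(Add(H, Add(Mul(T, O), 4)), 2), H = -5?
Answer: -598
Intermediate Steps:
Function('X')(B) = Rational(2, 5) (Function('X')(B) = Mul(Rational(1, 5), 2) = Rational(2, 5))
Function('K')(O, y) = Pow(Add(-1, O), 2) (Function('K')(O, y) = Pow(Add(-5, Add(Mul(1, O), 4)), 2) = Pow(Add(-5, Add(O, 4)), 2) = Pow(Add(-5, Add(4, O)), 2) = Pow(Add(-1, O), 2))
Add(Mul(Function('K')(-11, Function('X')(4)), -4), -22) = Add(Mul(Pow(Add(-1, -11), 2), -4), -22) = Add(Mul(Pow(-12, 2), -4), -22) = Add(Mul(144, -4), -22) = Add(-576, -22) = -598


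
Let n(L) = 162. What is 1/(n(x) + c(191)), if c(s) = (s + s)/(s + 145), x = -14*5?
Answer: 168/27407 ≈ 0.0061298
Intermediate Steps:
x = -70
c(s) = 2*s/(145 + s) (c(s) = (2*s)/(145 + s) = 2*s/(145 + s))
1/(n(x) + c(191)) = 1/(162 + 2*191/(145 + 191)) = 1/(162 + 2*191/336) = 1/(162 + 2*191*(1/336)) = 1/(162 + 191/168) = 1/(27407/168) = 168/27407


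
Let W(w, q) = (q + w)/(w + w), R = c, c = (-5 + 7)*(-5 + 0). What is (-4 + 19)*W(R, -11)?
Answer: 63/4 ≈ 15.750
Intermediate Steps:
c = -10 (c = 2*(-5) = -10)
R = -10
W(w, q) = (q + w)/(2*w) (W(w, q) = (q + w)/((2*w)) = (q + w)*(1/(2*w)) = (q + w)/(2*w))
(-4 + 19)*W(R, -11) = (-4 + 19)*((½)*(-11 - 10)/(-10)) = 15*((½)*(-⅒)*(-21)) = 15*(21/20) = 63/4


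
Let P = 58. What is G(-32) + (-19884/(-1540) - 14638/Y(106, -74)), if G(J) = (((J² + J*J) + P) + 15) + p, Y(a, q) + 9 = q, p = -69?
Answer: 71619883/31955 ≈ 2241.3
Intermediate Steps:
Y(a, q) = -9 + q
G(J) = 4 + 2*J² (G(J) = (((J² + J*J) + 58) + 15) - 69 = (((J² + J²) + 58) + 15) - 69 = ((2*J² + 58) + 15) - 69 = ((58 + 2*J²) + 15) - 69 = (73 + 2*J²) - 69 = 4 + 2*J²)
G(-32) + (-19884/(-1540) - 14638/Y(106, -74)) = (4 + 2*(-32)²) + (-19884/(-1540) - 14638/(-9 - 74)) = (4 + 2*1024) + (-19884*(-1/1540) - 14638/(-83)) = (4 + 2048) + (4971/385 - 14638*(-1/83)) = 2052 + (4971/385 + 14638/83) = 2052 + 6048223/31955 = 71619883/31955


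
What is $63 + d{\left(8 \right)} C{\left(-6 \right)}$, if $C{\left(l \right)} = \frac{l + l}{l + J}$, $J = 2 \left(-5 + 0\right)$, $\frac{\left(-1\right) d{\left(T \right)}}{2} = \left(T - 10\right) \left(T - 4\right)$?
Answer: $75$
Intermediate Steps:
$d{\left(T \right)} = - 2 \left(-10 + T\right) \left(-4 + T\right)$ ($d{\left(T \right)} = - 2 \left(T - 10\right) \left(T - 4\right) = - 2 \left(-10 + T\right) \left(-4 + T\right)$)
$J = -10$ ($J = 2 \left(-5\right) = -10$)
$C{\left(l \right)} = \frac{2 l}{-10 + l}$ ($C{\left(l \right)} = \frac{l + l}{l - 10} = \frac{2 l}{-10 + l}$)
$63 + d{\left(8 \right)} C{\left(-6 \right)} = 63 + \left(-80 - 2 \cdot 8^{2} + 28 \cdot 8\right) 2 \left(-6\right) \frac{1}{-10 - 6} = 63 + \left(-80 - 128 + 224\right) 2 \left(-6\right) \frac{1}{-16} = 63 + \left(-80 - 128 + 224\right) 2 \left(-6\right) \left(- \frac{1}{16}\right) = 63 + 16 \cdot \frac{3}{4} = 63 + 12 = 75$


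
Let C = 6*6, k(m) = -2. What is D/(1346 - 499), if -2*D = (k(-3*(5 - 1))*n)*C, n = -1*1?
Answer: -36/847 ≈ -0.042503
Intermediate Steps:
C = 36
n = -1
D = -36 (D = -(-2*(-1))*36/2 = -36 ≈ -36.000)
D/(1346 - 499) = -36/(1346 - 499) = -36/847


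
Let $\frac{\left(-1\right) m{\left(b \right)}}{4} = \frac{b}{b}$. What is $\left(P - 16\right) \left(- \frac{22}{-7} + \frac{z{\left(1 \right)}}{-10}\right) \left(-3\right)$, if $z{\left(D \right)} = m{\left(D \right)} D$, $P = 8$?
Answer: $\frac{2976}{35} \approx 85.029$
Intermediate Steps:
$m{\left(b \right)} = -4$ ($m{\left(b \right)} = - 4 \frac{b}{b} = \left(-4\right) 1 = -4$)
$z{\left(D \right)} = - 4 D$
$\left(P - 16\right) \left(- \frac{22}{-7} + \frac{z{\left(1 \right)}}{-10}\right) \left(-3\right) = \left(8 - 16\right) \left(- \frac{22}{-7} + \frac{\left(-4\right) 1}{-10}\right) \left(-3\right) = - 8 \left(\left(-22\right) \left(- \frac{1}{7}\right) - - \frac{2}{5}\right) \left(-3\right) = - 8 \left(\frac{22}{7} + \frac{2}{5}\right) \left(-3\right) = \left(-8\right) \frac{124}{35} \left(-3\right) = \left(- \frac{992}{35}\right) \left(-3\right) = \frac{2976}{35}$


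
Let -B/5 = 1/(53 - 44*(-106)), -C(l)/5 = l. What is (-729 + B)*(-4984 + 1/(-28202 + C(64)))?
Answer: 244411734254501/67269137 ≈ 3.6333e+6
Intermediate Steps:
C(l) = -5*l
B = -5/4717 (B = -5/(53 - 44*(-106)) = -5/(53 + 4664) = -5/4717 ≈ -0.0010600)
(-729 + B)*(-4984 + 1/(-28202 + C(64))) = (-729 - 5/4717)*(-4984 + 1/(-28202 - 5*64)) = -3438698*(-4984 + 1/(-28202 - 320))/4717 = -3438698*(-4984 + 1/(-28522))/4717 = -3438698*(-4984 - 1/28522)/4717 = -3438698/4717*(-142153649/28522) = 244411734254501/67269137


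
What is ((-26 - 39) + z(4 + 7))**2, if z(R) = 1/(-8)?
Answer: 271441/64 ≈ 4241.3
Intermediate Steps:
z(R) = -1/8
((-26 - 39) + z(4 + 7))**2 = ((-26 - 39) - 1/8)**2 = (-65 - 1/8)**2 = (-521/8)**2 = 271441/64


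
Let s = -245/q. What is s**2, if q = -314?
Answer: 60025/98596 ≈ 0.60880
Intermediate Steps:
s = 245/314 (s = -245/(-314) = -245*(-1/314) = 245/314 ≈ 0.78025)
s**2 = (245/314)**2 = 60025/98596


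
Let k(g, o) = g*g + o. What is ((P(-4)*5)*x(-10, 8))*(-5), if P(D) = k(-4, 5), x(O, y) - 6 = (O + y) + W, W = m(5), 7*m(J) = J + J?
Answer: -2850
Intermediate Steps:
m(J) = 2*J/7 (m(J) = (J + J)/7 = (2*J)/7 = 2*J/7)
W = 10/7 (W = (2/7)*5 = 10/7 ≈ 1.4286)
x(O, y) = 52/7 + O + y (x(O, y) = 6 + ((O + y) + 10/7) = 6 + (10/7 + O + y) = 52/7 + O + y)
k(g, o) = o + g² (k(g, o) = g² + o = o + g²)
P(D) = 21 (P(D) = 5 + (-4)² = 5 + 16 = 21)
((P(-4)*5)*x(-10, 8))*(-5) = ((21*5)*(52/7 - 10 + 8))*(-5) = (105*(38/7))*(-5) = 570*(-5) = -2850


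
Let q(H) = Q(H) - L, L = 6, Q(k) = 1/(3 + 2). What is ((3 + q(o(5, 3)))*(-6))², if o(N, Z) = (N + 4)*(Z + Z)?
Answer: 7056/25 ≈ 282.24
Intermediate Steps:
Q(k) = ⅕ (Q(k) = 1/5 = ⅕)
o(N, Z) = 2*Z*(4 + N) (o(N, Z) = (4 + N)*(2*Z) = 2*Z*(4 + N))
q(H) = -29/5 (q(H) = ⅕ - 1*6 = ⅕ - 6 = -29/5)
((3 + q(o(5, 3)))*(-6))² = ((3 - 29/5)*(-6))² = (-14/5*(-6))² = (84/5)² = 7056/25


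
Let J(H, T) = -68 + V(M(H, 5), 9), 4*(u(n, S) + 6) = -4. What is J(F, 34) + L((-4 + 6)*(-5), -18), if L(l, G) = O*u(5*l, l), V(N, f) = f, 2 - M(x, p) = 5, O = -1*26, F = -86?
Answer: 123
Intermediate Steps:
u(n, S) = -7 (u(n, S) = -6 + (¼)*(-4) = -6 - 1 = -7)
O = -26
M(x, p) = -3 (M(x, p) = 2 - 1*5 = 2 - 5 = -3)
J(H, T) = -59 (J(H, T) = -68 + 9 = -59)
L(l, G) = 182 (L(l, G) = -26*(-7) = 182)
J(F, 34) + L((-4 + 6)*(-5), -18) = -59 + 182 = 123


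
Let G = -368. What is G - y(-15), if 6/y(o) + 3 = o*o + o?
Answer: -25394/69 ≈ -368.03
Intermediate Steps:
y(o) = 6/(-3 + o + o²) (y(o) = 6/(-3 + (o*o + o)) = 6/(-3 + (o² + o)) = 6/(-3 + (o + o²)) = 6/(-3 + o + o²))
G - y(-15) = -368 - 6/(-3 - 15 + (-15)²) = -368 - 6/(-3 - 15 + 225) = -368 - 6/207 = -368 - 1*2/69 = -368 - 2/69 = -25394/69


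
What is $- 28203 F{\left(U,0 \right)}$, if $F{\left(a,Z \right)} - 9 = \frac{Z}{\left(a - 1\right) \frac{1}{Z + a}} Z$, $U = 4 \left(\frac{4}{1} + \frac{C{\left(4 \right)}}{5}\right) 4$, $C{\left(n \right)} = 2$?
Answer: $-253827$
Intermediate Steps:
$U = \frac{352}{5}$ ($U = 4 \left(\frac{4}{1} + \frac{2}{5}\right) 4 = 4 \left(4 \cdot 1 + 2 \cdot \frac{1}{5}\right) 4 = 4 \left(4 + \frac{2}{5}\right) 4 = 4 \cdot \frac{22}{5} \cdot 4 = \frac{88}{5} \cdot 4 = \frac{352}{5} \approx 70.4$)
$F{\left(a,Z \right)} = 9 + \frac{Z^{2} \left(Z + a\right)}{-1 + a}$ ($F{\left(a,Z \right)} = 9 + \frac{Z}{\left(a - 1\right) \frac{1}{Z + a}} Z = 9 + \frac{Z}{\left(-1 + a\right) \frac{1}{Z + a}} Z = 9 + \frac{Z}{\frac{1}{Z + a} \left(-1 + a\right)} Z = 9 + Z \frac{Z + a}{-1 + a} Z = 9 + \frac{Z \left(Z + a\right)}{-1 + a} Z = 9 + \frac{Z^{2} \left(Z + a\right)}{-1 + a}$)
$- 28203 F{\left(U,0 \right)} = - 28203 \frac{-9 + 0^{3} + 9 \cdot \frac{352}{5} + \frac{352 \cdot 0^{2}}{5}}{-1 + \frac{352}{5}} = - 28203 \frac{-9 + 0 + \frac{3168}{5} + \frac{352}{5} \cdot 0}{\frac{347}{5}} = - 28203 \frac{5 \left(-9 + 0 + \frac{3168}{5} + 0\right)}{347} = - 28203 \cdot \frac{5}{347} \cdot \frac{3123}{5} = \left(-28203\right) 9 = -253827$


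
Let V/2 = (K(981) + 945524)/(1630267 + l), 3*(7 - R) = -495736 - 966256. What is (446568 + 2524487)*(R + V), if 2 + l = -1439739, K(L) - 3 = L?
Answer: 413804333216769865/285789 ≈ 1.4479e+12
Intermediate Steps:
K(L) = 3 + L
R = 1462013/3 (R = 7 - (-495736 - 966256)/3 = 7 - 1/3*(-1461992) = 7 + 1461992/3 = 1462013/3 ≈ 4.8734e+5)
l = -1439741 (l = -2 - 1439739 = -1439741)
V = 946508/95263 (V = 2*(((3 + 981) + 945524)/(1630267 - 1439741)) = 2*((984 + 945524)/190526) = 2*(946508*(1/190526)) = 2*(473254/95263) = 946508/95263 ≈ 9.9357)
(446568 + 2524487)*(R + V) = (446568 + 2524487)*(1462013/3 + 946508/95263) = 2971055*(139278583943/285789) = 413804333216769865/285789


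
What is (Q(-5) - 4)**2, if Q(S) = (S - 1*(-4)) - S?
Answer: 0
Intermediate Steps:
Q(S) = 4 (Q(S) = (S + 4) - S = (4 + S) - S = 4)
(Q(-5) - 4)**2 = (4 - 4)**2 = 0**2 = 0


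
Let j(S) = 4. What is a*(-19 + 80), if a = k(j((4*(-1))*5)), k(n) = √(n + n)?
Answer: 122*√2 ≈ 172.53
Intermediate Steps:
k(n) = √2*√n (k(n) = √(2*n) = √2*√n)
a = 2*√2 (a = √2*√4 = √2*2 = 2*√2 ≈ 2.8284)
a*(-19 + 80) = (2*√2)*(-19 + 80) = (2*√2)*61 = 122*√2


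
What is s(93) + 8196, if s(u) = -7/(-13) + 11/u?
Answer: 9909758/1209 ≈ 8196.7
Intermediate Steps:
s(u) = 7/13 + 11/u (s(u) = -7*(-1/13) + 11/u = 7/13 + 11/u)
s(93) + 8196 = (7/13 + 11/93) + 8196 = 794/1209 + 8196 = 9909758/1209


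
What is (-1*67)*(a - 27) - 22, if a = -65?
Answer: 6142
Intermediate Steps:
(-1*67)*(a - 27) - 22 = (-1*67)*(-65 - 27) - 22 = -67*(-92) - 22 = 6164 - 22 = 6142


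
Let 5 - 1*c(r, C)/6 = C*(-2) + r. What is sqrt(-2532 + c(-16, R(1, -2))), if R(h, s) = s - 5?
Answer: I*sqrt(2490) ≈ 49.9*I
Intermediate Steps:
R(h, s) = -5 + s
c(r, C) = 30 - 6*r + 12*C (c(r, C) = 30 - 6*(C*(-2) + r) = 30 - 6*(-2*C + r) = 30 - 6*(r - 2*C) = 30 + (-6*r + 12*C) = 30 - 6*r + 12*C)
sqrt(-2532 + c(-16, R(1, -2))) = sqrt(-2532 + (30 - 6*(-16) + 12*(-5 - 2))) = sqrt(-2532 + (30 + 96 + 12*(-7))) = sqrt(-2532 + (30 + 96 - 84)) = sqrt(-2532 + 42) = sqrt(-2490) = I*sqrt(2490)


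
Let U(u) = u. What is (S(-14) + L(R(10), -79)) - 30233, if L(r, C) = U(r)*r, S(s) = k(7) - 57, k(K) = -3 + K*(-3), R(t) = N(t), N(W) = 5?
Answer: -30289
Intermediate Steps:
R(t) = 5
k(K) = -3 - 3*K
S(s) = -81 (S(s) = (-3 - 3*7) - 57 = (-3 - 21) - 57 = -24 - 57 = -81)
L(r, C) = r² (L(r, C) = r*r = r²)
(S(-14) + L(R(10), -79)) - 30233 = (-81 + 5²) - 30233 = (-81 + 25) - 30233 = -56 - 30233 = -30289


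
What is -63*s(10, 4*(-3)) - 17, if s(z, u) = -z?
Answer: 613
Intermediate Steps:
-63*s(10, 4*(-3)) - 17 = -(-63)*10 - 17 = -63*(-10) - 17 = 630 - 17 = 613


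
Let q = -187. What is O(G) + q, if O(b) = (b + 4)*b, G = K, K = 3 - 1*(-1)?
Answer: -155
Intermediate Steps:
K = 4 (K = 3 + 1 = 4)
G = 4
O(b) = b*(4 + b) (O(b) = (4 + b)*b = b*(4 + b))
O(G) + q = 4*(4 + 4) - 187 = 4*8 - 187 = 32 - 187 = -155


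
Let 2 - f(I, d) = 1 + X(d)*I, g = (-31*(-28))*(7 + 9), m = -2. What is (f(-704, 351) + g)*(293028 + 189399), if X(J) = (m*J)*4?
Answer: -946976702661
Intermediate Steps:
X(J) = -8*J (X(J) = -2*J*4 = -8*J)
g = 13888 (g = 868*16 = 13888)
f(I, d) = 1 + 8*I*d (f(I, d) = 2 - (1 + (-8*d)*I) = 2 - (1 - 8*I*d) = 2 + (-1 + 8*I*d) = 1 + 8*I*d)
(f(-704, 351) + g)*(293028 + 189399) = ((1 + 8*(-704)*351) + 13888)*(293028 + 189399) = ((1 - 1976832) + 13888)*482427 = (-1976831 + 13888)*482427 = -1962943*482427 = -946976702661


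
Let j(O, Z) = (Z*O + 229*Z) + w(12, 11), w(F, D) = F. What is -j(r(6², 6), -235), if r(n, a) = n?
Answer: 62263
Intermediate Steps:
j(O, Z) = 12 + 229*Z + O*Z (j(O, Z) = (Z*O + 229*Z) + 12 = (O*Z + 229*Z) + 12 = (229*Z + O*Z) + 12 = 12 + 229*Z + O*Z)
-j(r(6², 6), -235) = -(12 + 229*(-235) + 6²*(-235)) = -(12 - 53815 + 36*(-235)) = -(12 - 53815 - 8460) = -1*(-62263) = 62263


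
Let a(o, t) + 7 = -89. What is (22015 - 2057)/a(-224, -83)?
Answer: -9979/48 ≈ -207.90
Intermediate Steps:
a(o, t) = -96 (a(o, t) = -7 - 89 = -96)
(22015 - 2057)/a(-224, -83) = (22015 - 2057)/(-96) = 19958*(-1/96) = -9979/48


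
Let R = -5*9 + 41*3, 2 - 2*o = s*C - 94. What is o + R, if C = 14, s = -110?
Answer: 896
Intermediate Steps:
o = 818 (o = 1 - (-110*14 - 94)/2 = 1 - (-1540 - 94)/2 = 1 - 1/2*(-1634) = 1 + 817 = 818)
R = 78 (R = -45 + 123 = 78)
o + R = 818 + 78 = 896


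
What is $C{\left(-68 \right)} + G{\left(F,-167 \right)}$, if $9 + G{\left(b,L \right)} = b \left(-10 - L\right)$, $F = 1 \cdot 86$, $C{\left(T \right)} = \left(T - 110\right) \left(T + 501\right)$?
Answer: $-63581$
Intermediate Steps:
$C{\left(T \right)} = \left(-110 + T\right) \left(501 + T\right)$
$F = 86$
$G{\left(b,L \right)} = -9 + b \left(-10 - L\right)$
$C{\left(-68 \right)} + G{\left(F,-167 \right)} = \left(-55110 + \left(-68\right)^{2} + 391 \left(-68\right)\right) - \left(869 - 14362\right) = \left(-55110 + 4624 - 26588\right) - -13493 = -77074 + 13493 = -63581$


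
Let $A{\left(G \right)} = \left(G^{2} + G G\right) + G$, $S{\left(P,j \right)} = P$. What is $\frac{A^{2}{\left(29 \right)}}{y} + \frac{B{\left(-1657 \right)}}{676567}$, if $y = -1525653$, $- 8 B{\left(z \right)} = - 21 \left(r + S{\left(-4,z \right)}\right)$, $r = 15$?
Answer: $- \frac{15844960377413}{8257651786008} \approx -1.9188$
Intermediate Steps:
$B{\left(z \right)} = \frac{231}{8}$ ($B{\left(z \right)} = - \frac{\left(-21\right) \left(15 - 4\right)}{8} = - \frac{\left(-21\right) 11}{8} = \left(- \frac{1}{8}\right) \left(-231\right) = \frac{231}{8}$)
$A{\left(G \right)} = G + 2 G^{2}$ ($A{\left(G \right)} = \left(G^{2} + G^{2}\right) + G = 2 G^{2} + G = G + 2 G^{2}$)
$\frac{A^{2}{\left(29 \right)}}{y} + \frac{B{\left(-1657 \right)}}{676567} = \frac{\left(29 \left(1 + 2 \cdot 29\right)\right)^{2}}{-1525653} + \frac{231}{8 \cdot 676567} = \left(29 \left(1 + 58\right)\right)^{2} \left(- \frac{1}{1525653}\right) + \frac{231}{8} \cdot \frac{1}{676567} = \left(29 \cdot 59\right)^{2} \left(- \frac{1}{1525653}\right) + \frac{231}{5412536} = 1711^{2} \left(- \frac{1}{1525653}\right) + \frac{231}{5412536} = 2927521 \left(- \frac{1}{1525653}\right) + \frac{231}{5412536} = - \frac{2927521}{1525653} + \frac{231}{5412536} = - \frac{15844960377413}{8257651786008}$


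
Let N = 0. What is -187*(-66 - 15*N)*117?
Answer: 1444014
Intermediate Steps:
-187*(-66 - 15*N)*117 = -187*(-66 - 15*0)*117 = -187*(-66 - 1*0)*117 = -187*(-66 + 0)*117 = -187*(-66)*117 = 12342*117 = 1444014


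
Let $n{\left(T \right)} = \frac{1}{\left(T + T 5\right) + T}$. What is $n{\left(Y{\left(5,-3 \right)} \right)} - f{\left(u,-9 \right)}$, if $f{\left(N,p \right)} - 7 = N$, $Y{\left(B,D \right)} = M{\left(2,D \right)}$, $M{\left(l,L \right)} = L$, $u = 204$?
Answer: $- \frac{4432}{21} \approx -211.05$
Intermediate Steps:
$Y{\left(B,D \right)} = D$
$f{\left(N,p \right)} = 7 + N$
$n{\left(T \right)} = \frac{1}{7 T}$ ($n{\left(T \right)} = \frac{1}{\left(T + 5 T\right) + T} = \frac{1}{6 T + T} = \frac{1}{7 T}$)
$n{\left(Y{\left(5,-3 \right)} \right)} - f{\left(u,-9 \right)} = \frac{1}{7 \left(-3\right)} - \left(7 + 204\right) = \frac{1}{7} \left(- \frac{1}{3}\right) - 211 = - \frac{1}{21} - 211 = - \frac{4432}{21}$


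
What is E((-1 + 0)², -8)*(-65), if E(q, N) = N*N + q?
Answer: -4225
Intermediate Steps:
E(q, N) = q + N² (E(q, N) = N² + q = q + N²)
E((-1 + 0)², -8)*(-65) = ((-1 + 0)² + (-8)²)*(-65) = ((-1)² + 64)*(-65) = (1 + 64)*(-65) = 65*(-65) = -4225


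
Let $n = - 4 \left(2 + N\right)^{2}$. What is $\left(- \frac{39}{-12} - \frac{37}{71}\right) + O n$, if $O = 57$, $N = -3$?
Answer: $- \frac{63977}{284} \approx -225.27$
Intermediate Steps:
$n = -4$ ($n = - 4 \left(2 - 3\right)^{2} = - 4 \left(-1\right)^{2} = \left(-4\right) 1 = -4$)
$\left(- \frac{39}{-12} - \frac{37}{71}\right) + O n = \left(- \frac{39}{-12} - \frac{37}{71}\right) + 57 \left(-4\right) = \left(\left(-39\right) \left(- \frac{1}{12}\right) - \frac{37}{71}\right) - 228 = \left(\frac{13}{4} - \frac{37}{71}\right) - 228 = \frac{775}{284} - 228 = - \frac{63977}{284}$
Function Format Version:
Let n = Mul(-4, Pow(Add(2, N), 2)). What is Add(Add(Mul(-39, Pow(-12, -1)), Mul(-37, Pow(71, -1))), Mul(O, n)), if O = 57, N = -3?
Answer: Rational(-63977, 284) ≈ -225.27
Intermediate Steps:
n = -4 (n = Mul(-4, Pow(Add(2, -3), 2)) = Mul(-4, Pow(-1, 2)) = Mul(-4, 1) = -4)
Add(Add(Mul(-39, Pow(-12, -1)), Mul(-37, Pow(71, -1))), Mul(O, n)) = Add(Add(Mul(-39, Pow(-12, -1)), Mul(-37, Pow(71, -1))), Mul(57, -4)) = Add(Add(Mul(-39, Rational(-1, 12)), Mul(-37, Rational(1, 71))), -228) = Add(Add(Rational(13, 4), Rational(-37, 71)), -228) = Add(Rational(775, 284), -228) = Rational(-63977, 284)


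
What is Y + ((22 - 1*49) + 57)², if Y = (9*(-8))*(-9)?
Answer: 1548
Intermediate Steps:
Y = 648 (Y = -72*(-9) = 648)
Y + ((22 - 1*49) + 57)² = 648 + ((22 - 1*49) + 57)² = 648 + ((22 - 49) + 57)² = 648 + (-27 + 57)² = 648 + 30² = 648 + 900 = 1548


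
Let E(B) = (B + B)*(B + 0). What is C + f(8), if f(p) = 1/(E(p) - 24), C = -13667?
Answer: -1421367/104 ≈ -13667.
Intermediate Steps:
E(B) = 2*B² (E(B) = (2*B)*B = 2*B²)
f(p) = 1/(-24 + 2*p²) (f(p) = 1/(2*p² - 24) = 1/(-24 + 2*p²))
C + f(8) = -13667 + 1/(2*(-12 + 8²)) = -13667 + 1/(2*(-12 + 64)) = -13667 + (½)/52 = -13667 + (½)*(1/52) = -13667 + 1/104 = -1421367/104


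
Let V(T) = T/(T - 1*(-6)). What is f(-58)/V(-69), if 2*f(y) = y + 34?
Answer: -252/23 ≈ -10.957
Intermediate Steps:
V(T) = T/(6 + T) (V(T) = T/(T + 6) = T/(6 + T))
f(y) = 17 + y/2 (f(y) = (y + 34)/2 = (34 + y)/2 = 17 + y/2)
f(-58)/V(-69) = (17 + (½)*(-58))/((-69/(6 - 69))) = (17 - 29)/((-69/(-63))) = -12/((-69*(-1/63))) = -12/23/21 = -12*21/23 = -252/23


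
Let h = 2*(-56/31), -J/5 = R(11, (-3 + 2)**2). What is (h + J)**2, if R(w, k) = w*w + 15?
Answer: 449100864/961 ≈ 4.6733e+5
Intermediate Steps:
R(w, k) = 15 + w**2 (R(w, k) = w**2 + 15 = 15 + w**2)
J = -680 (J = -5*(15 + 11**2) = -5*(15 + 121) = -5*136 = -680)
h = -112/31 (h = 2*(-56*1/31) = 2*(-56/31) = -112/31 ≈ -3.6129)
(h + J)**2 = (-112/31 - 680)**2 = (-21192/31)**2 = 449100864/961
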